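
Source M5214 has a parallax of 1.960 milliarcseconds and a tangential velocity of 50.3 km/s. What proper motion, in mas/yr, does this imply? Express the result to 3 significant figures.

20.8 mas/yr

d = 1/p = 1/0.001960″ = 510.2 pc.
μ = v_t / (4.74 d) = 50.3 / (4.74 × 510.2) = 50.3 / 2418.3 = 0.0208 ″/yr = 20.8 mas/yr.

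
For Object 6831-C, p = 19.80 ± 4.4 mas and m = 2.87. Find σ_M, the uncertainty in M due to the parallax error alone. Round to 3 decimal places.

M = m − 5 log₁₀ d + 5 = m + 5 log₁₀ p + 5, so ∂M/∂p = 5/(p ln 10).
σ_M = (5/ln 10) · (σ_p/p) = 2.1715 × 4.4/19.80 = 2.1715 × 0.22222 = 0.48255.

σ_M = 0.483 mag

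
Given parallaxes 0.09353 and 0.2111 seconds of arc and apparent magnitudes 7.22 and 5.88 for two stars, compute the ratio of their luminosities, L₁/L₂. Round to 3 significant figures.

d₁ = 1/p₁ = 1/0.09353″ = 10.692 pc; d₂ = 1/p₂ = 1/0.2111″ = 4.7371 pc.
M₁ = m₁ − 5 log₁₀ d₁ + 5 = 7.22 − 5.1453 + 5 = 7.0747.
M₂ = 5.88 − 3.3776 + 5 = 7.5024.
L₁/L₂ = 10^(0.4(M₂ − M₁)) = 10^(0.4 × 0.4277) = 10^0.17108 = 1.4828.

L₁/L₂ = 1.48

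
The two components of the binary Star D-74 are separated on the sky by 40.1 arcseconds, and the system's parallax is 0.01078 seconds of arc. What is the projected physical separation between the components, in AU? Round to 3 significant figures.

d = 1/p = 1/0.01078″ = 92.764 pc.
At distance d (pc), an angle of θ arcsec spans θ·d AU: s = 40.1 × 92.764 = 3719.8 AU.

3720 AU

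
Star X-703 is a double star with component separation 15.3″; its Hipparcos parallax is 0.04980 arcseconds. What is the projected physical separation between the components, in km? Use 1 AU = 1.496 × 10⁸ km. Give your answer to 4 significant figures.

d = 1/p = 1/0.04980″ = 20.08 pc.
At distance d (pc), an angle of θ arcsec spans θ·d AU: s = 15.3 × 20.08 = 307.22 AU.
= 307.22 × 1.496 × 10⁸ km = 4.5960 × 10^10 km.

4.596 × 10^10 km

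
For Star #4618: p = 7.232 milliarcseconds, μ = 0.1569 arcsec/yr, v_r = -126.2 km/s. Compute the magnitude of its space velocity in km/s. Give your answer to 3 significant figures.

d = 1/p = 1/0.007232″ = 138.27 pc.
v_t = 4.740 μ d = 4.740 × 0.1569 × 138.27 = 102.83 km/s.
v = √(v_r² + v_t²) = √((-126.2)² + 102.83²) = √26500.4 = 162.79 km/s.

163 km/s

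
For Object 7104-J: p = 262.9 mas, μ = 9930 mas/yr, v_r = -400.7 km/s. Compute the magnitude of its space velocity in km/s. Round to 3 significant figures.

439 km/s

d = 1/p = 1/0.2629″ = 3.8037 pc.
μ = 9930 mas/yr = 9.930 ″/yr.
v_t = 4.740 μ d = 4.740 × 9.930 × 3.8037 = 179.03 km/s.
v = √(v_r² + v_t²) = √((-400.7)² + 179.03²) = √192612 = 438.88 km/s.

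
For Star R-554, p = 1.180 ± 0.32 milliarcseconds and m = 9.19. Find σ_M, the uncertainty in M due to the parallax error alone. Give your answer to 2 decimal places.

σ_M = 0.59 mag

M = m − 5 log₁₀ d + 5 = m + 5 log₁₀ p + 5, so ∂M/∂p = 5/(p ln 10).
σ_M = (5/ln 10) · (σ_p/p) = 2.1715 × 0.32/1.180 = 2.1715 × 0.27119 = 0.58889.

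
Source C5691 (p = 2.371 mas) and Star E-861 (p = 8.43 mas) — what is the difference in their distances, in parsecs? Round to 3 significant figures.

303 pc

d_A = 1/0.002371″ = 421.76 pc; d_B = 1/0.008430″ = 118.62 pc.
|d_B − d_A| = |118.62 − 421.76| = 303.14 pc.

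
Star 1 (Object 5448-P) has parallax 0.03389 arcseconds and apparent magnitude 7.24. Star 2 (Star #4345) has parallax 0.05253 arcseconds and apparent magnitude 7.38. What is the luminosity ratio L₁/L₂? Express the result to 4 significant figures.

L₁/L₂ = 2.733

d₁ = 1/p₁ = 1/0.03389″ = 29.507 pc; d₂ = 1/p₂ = 1/0.05253″ = 19.037 pc.
M₁ = m₁ − 5 log₁₀ d₁ + 5 = 7.24 − 7.3496 + 5 = 4.8904.
M₂ = 7.38 − 6.3980 + 5 = 5.9820.
L₁/L₂ = 10^(0.4(M₂ − M₁)) = 10^(0.4 × 1.0916) = 10^0.43664 = 2.733.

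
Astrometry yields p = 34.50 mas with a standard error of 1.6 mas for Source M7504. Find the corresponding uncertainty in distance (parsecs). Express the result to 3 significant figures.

1.34 pc

d = 1/p, so σ_d = σ_p / p².
σ_d = 0.00160 / (0.03450)² = 0.00160 / 0.0011903 = 1.3442 pc.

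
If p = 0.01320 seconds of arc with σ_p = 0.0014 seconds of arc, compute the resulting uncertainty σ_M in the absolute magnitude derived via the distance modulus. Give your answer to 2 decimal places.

σ_M = 0.23 mag

M = m − 5 log₁₀ d + 5 = m + 5 log₁₀ p + 5, so ∂M/∂p = 5/(p ln 10).
σ_M = (5/ln 10) · (σ_p/p) = 2.1715 × 0.0014/0.01320 = 2.1715 × 0.10606 = 0.23031.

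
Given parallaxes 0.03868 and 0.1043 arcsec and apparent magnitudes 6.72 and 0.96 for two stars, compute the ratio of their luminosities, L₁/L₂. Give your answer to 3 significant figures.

d₁ = 1/p₁ = 1/0.03868″ = 25.853 pc; d₂ = 1/p₂ = 1/0.1043″ = 9.5877 pc.
M₁ = m₁ − 5 log₁₀ d₁ + 5 = 6.72 − 7.0626 + 5 = 4.6574.
M₂ = 0.96 − 4.9086 + 5 = 1.0514.
L₁/L₂ = 10^(0.4(M₂ − M₁)) = 10^(0.4 × (-3.6060)) = 10^(-1.44240) = 0.036108.

L₁/L₂ = 0.0361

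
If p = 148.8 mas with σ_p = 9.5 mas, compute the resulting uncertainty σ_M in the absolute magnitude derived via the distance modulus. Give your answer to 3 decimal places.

M = m − 5 log₁₀ d + 5 = m + 5 log₁₀ p + 5, so ∂M/∂p = 5/(p ln 10).
σ_M = (5/ln 10) · (σ_p/p) = 2.1715 × 9.5/148.8 = 2.1715 × 0.063844 = 0.13864.

σ_M = 0.139 mag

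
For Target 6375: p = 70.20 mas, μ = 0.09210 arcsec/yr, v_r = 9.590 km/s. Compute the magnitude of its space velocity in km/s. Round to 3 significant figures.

d = 1/p = 1/0.07020″ = 14.245 pc.
v_t = 4.740 μ d = 4.740 × 0.09210 × 14.245 = 6.2187 km/s.
v = √(v_r² + v_t²) = √(9.590² + 6.2187²) = √130.64 = 11.43 km/s.

11.4 km/s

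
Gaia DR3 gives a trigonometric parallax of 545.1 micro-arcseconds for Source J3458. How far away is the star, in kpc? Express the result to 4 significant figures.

p = 545.1 micro-arcseconds = 0.0005451 arcsec.
d = 1/p = 1/0.0005451 = 1834.5 pc.
= 1.8345 kpc.

1.835 kpc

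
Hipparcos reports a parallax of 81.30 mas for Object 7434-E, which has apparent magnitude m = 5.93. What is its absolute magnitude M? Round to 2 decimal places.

d = 1/p = 1/0.08130″ = 12.3 pc.
m − M = 5 log₁₀(12.3) − 5 = 5.4495 − 5 = 0.4495.
M = m − (m − M) = 5.93 − 0.4495 = 5.48.

M = 5.48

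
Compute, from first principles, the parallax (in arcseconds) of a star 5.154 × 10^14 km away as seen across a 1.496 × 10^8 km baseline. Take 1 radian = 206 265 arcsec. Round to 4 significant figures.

θ ≈ B/d = (1.496 × 10^8) / (5.154 × 10^14) = 2.9026 × 10^-7 rad.
In arcseconds: 2.9026 × 10^-7 × 206265 = 0.05987″.

0.05987 arcsec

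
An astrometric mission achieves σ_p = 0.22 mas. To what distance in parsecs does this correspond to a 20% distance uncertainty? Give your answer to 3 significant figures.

σ_d/d = σ_p/p, so the condition is σ_p/p ≤ 0.20, i.e. p ≥ σ_p/0.20.
p_min = 0.22/0.20 = 1.1 mas = 0.0011 arcsec.
d_max = 1/p_min = 1/0.0011 = 909.09 pc.

909 pc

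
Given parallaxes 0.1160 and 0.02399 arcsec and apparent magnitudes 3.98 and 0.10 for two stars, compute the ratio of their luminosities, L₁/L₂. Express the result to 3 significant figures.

d₁ = 1/p₁ = 1/0.1160″ = 8.6207 pc; d₂ = 1/p₂ = 1/0.02399″ = 41.684 pc.
M₁ = m₁ − 5 log₁₀ d₁ + 5 = 3.98 − 4.6777 + 5 = 4.3023.
M₂ = 0.10 − 8.0998 + 5 = -2.9998.
L₁/L₂ = 10^(0.4(M₂ − M₁)) = 10^(0.4 × (-7.3021)) = 10^(-2.92084) = 0.0011999.

L₁/L₂ = 0.00120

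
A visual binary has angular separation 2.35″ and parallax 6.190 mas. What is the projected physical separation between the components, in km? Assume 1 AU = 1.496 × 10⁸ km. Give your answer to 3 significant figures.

5.68 × 10^10 km

d = 1/p = 1/0.006190″ = 161.55 pc.
At distance d (pc), an angle of θ arcsec spans θ·d AU: s = 2.35 × 161.55 = 379.64 AU.
= 379.64 × 1.496 × 10⁸ km = 5.6794 × 10^10 km.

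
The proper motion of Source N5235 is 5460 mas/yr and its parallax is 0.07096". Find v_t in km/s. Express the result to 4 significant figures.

364.7 km/s

d = 1/p = 1/0.07096″ = 14.092 pc.
μ = 5460 mas/yr = 5.46 ″/yr.
v_t = 4.74 × μ × d = 4.74 × 5.46 × 14.092 = 364.71 km/s.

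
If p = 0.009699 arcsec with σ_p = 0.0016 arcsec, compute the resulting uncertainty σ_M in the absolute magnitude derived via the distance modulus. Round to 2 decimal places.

M = m − 5 log₁₀ d + 5 = m + 5 log₁₀ p + 5, so ∂M/∂p = 5/(p ln 10).
σ_M = (5/ln 10) · (σ_p/p) = 2.1715 × 0.0016/0.009699 = 2.1715 × 0.16497 = 0.35823.

σ_M = 0.36 mag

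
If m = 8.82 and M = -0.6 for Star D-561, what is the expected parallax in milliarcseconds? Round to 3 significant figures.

m − M = 8.82 − (-0.6) = 9.42.
d = 10^((m−M)/5 + 1) = 10^2.884 = 765.6 pc.
p = 1/d = 1/765.6 = 0.0013062 arcsec = 1.3062 mas.

1.31 mas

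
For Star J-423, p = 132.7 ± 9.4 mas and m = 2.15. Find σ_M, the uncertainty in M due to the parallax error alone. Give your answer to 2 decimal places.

σ_M = 0.15 mag

M = m − 5 log₁₀ d + 5 = m + 5 log₁₀ p + 5, so ∂M/∂p = 5/(p ln 10).
σ_M = (5/ln 10) · (σ_p/p) = 2.1715 × 9.4/132.7 = 2.1715 × 0.070836 = 0.15382.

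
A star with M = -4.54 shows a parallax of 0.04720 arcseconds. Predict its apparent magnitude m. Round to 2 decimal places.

d = 1/p = 1/0.04720″ = 21.186 pc.
m − M = 5 log₁₀ d − 5 = 5 log₁₀(21.186) − 5 = 6.6302 − 5 = 1.6302.
m = M + (m − M) = -4.54 + 1.6302 = -2.91.

m = -2.91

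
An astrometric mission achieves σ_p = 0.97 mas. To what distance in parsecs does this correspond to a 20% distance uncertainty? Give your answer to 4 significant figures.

206.2 pc

σ_d/d = σ_p/p, so the condition is σ_p/p ≤ 0.20, i.e. p ≥ σ_p/0.20.
p_min = 0.97/0.20 = 4.85 mas = 0.00485 arcsec.
d_max = 1/p_min = 1/0.00485 = 206.19 pc.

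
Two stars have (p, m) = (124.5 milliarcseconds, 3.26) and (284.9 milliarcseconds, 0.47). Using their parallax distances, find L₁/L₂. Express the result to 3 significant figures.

L₁/L₂ = 0.401

d₁ = 1/p₁ = 1/0.1245″ = 8.0321 pc; d₂ = 1/p₂ = 1/0.2849″ = 3.51 pc.
M₁ = m₁ − 5 log₁₀ d₁ + 5 = 3.26 − 4.5241 + 5 = 3.7359.
M₂ = 0.47 − 2.7265 + 5 = 2.7435.
L₁/L₂ = 10^(0.4(M₂ − M₁)) = 10^(0.4 × (-0.9924)) = 10^(-0.39696) = 0.4009.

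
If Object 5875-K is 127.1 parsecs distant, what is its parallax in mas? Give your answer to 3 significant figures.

p = 1/d = 1/127.1 = 0.0078678 arcsec.
= 0.0078678 × 1000 = 7.8678 mas.

7.87 mas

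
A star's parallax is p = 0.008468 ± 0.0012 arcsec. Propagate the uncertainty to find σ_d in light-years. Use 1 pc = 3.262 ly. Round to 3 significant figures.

d = 1/p, so σ_d = σ_p / p².
σ_d = 0.00120 / (0.008468)² = 0.00120 / 0.000071707 = 16.735 pc = 16.735 × 3.262 ly = 54.59 ly.

54.6 ly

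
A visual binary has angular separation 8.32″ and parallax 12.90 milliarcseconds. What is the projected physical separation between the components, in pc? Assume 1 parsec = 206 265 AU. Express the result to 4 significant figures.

0.003127 pc

d = 1/p = 1/0.01290″ = 77.519 pc.
At distance d (pc), an angle of θ arcsec spans θ·d AU: s = 8.32 × 77.519 = 644.96 AU.
= 644.96 / 206265 = 0.0031269 pc.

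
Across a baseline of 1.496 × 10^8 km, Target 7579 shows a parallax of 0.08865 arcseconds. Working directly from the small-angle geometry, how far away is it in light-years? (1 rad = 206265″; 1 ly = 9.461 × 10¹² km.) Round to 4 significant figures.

θ = 0.08865″ = 0.08865/206265 = 4.2979 × 10^-7 rad.
d = B/θ = (1.496 × 10^8) / (4.2979 × 10^-7) = 3.4808 × 10^14 km = (3.4808 × 10^14) / (9.461 × 10^12) ly = 36.791 ly.

36.79 ly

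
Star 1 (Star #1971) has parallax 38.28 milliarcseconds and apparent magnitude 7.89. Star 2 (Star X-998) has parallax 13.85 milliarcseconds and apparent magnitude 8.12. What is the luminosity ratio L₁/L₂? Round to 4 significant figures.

L₁/L₂ = 0.1618

d₁ = 1/p₁ = 1/0.03828″ = 26.123 pc; d₂ = 1/p₂ = 1/0.01385″ = 72.202 pc.
M₁ = m₁ − 5 log₁₀ d₁ + 5 = 7.89 − 7.0851 + 5 = 5.8049.
M₂ = 8.12 − 9.2927 + 5 = 3.8273.
L₁/L₂ = 10^(0.4(M₂ − M₁)) = 10^(0.4 × (-1.9776)) = 10^(-0.79104) = 0.16179.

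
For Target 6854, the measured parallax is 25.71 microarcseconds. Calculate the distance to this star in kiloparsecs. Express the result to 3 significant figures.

p = 25.71 microarcseconds = 0.00002571 arcsec.
d = 1/p = 1/0.00002571 = 38895 pc.
= 38.895 kpc.

38.9 kpc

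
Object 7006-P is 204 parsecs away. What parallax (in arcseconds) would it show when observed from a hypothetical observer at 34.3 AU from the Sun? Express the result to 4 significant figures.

p (arcsec) = B (AU) / d (pc).
p = 34.3 / 204 = 0.16814 arcsec.

0.1681 arcsec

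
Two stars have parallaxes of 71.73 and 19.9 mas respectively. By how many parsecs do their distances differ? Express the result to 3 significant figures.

36.3 pc

d_A = 1/0.07173″ = 13.941 pc; d_B = 1/0.01990″ = 50.251 pc.
|d_B − d_A| = |50.251 − 13.941| = 36.31 pc.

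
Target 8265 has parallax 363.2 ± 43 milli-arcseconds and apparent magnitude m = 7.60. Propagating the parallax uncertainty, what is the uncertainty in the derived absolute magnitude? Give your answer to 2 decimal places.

σ_M = 0.26 mag

M = m − 5 log₁₀ d + 5 = m + 5 log₁₀ p + 5, so ∂M/∂p = 5/(p ln 10).
σ_M = (5/ln 10) · (σ_p/p) = 2.1715 × 43/363.2 = 2.1715 × 0.11839 = 0.25708.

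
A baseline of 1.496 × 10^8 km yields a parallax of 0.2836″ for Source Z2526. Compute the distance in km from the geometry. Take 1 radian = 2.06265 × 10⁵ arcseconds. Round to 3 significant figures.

1.09 × 10^14 km

θ = 0.2836″ = 0.2836/206265 = 1.3749 × 10^-6 rad.
d = B/θ = (1.496 × 10^8) / (1.3749 × 10^-6) = 1.0881 × 10^14 km.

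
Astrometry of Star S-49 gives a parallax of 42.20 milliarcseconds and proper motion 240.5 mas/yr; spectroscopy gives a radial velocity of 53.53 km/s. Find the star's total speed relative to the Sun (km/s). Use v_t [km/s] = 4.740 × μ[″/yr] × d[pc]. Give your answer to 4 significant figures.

59.96 km/s

d = 1/p = 1/0.04220″ = 23.697 pc.
μ = 240.5 mas/yr = 0.2405 ″/yr.
v_t = 4.740 μ d = 4.740 × 0.2405 × 23.697 = 27.014 km/s.
v = √(v_r² + v_t²) = √(53.53² + 27.014²) = √3595.22 = 59.96 km/s.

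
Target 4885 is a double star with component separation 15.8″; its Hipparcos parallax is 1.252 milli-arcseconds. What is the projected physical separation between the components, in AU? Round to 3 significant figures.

d = 1/p = 1/0.001252″ = 798.72 pc.
At distance d (pc), an angle of θ arcsec spans θ·d AU: s = 15.8 × 798.72 = 12620 AU.

12600 AU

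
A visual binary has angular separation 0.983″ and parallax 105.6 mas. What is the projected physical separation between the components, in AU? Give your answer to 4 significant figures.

d = 1/p = 1/0.1056″ = 9.4697 pc.
At distance d (pc), an angle of θ arcsec spans θ·d AU: s = 0.983 × 9.4697 = 9.3087 AU.

9.309 AU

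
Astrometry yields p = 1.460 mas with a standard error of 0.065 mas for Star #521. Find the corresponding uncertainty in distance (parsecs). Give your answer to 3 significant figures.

30.5 pc

d = 1/p, so σ_d = σ_p / p².
σ_d = 0.0000650 / (0.001460)² = 0.0000650 / 0.0000021316 = 30.494 pc.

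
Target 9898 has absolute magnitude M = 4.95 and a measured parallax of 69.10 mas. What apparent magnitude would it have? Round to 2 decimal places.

d = 1/p = 1/0.06910″ = 14.472 pc.
m − M = 5 log₁₀ d − 5 = 5 log₁₀(14.472) − 5 = 5.8026 − 5 = 0.8026.
m = M + (m − M) = 4.95 + 0.8026 = 5.75.

m = 5.75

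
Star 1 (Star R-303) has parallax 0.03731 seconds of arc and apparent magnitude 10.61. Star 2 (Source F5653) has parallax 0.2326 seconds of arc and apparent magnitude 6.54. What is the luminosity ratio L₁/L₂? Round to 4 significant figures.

d₁ = 1/p₁ = 1/0.03731″ = 26.802 pc; d₂ = 1/p₂ = 1/0.2326″ = 4.2992 pc.
M₁ = m₁ − 5 log₁₀ d₁ + 5 = 10.61 − 7.1408 + 5 = 8.4692.
M₂ = 6.54 − 3.1669 + 5 = 8.3731.
L₁/L₂ = 10^(0.4(M₂ − M₁)) = 10^(0.4 × (-0.0961)) = 10^(-0.03844) = 0.91529.

L₁/L₂ = 0.9153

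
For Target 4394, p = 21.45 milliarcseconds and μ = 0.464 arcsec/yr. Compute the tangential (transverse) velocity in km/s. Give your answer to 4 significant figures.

d = 1/p = 1/0.02145″ = 46.62 pc.
v_t = 4.74 × μ × d = 4.74 × 0.464 × 46.62 = 102.53 km/s.

102.5 km/s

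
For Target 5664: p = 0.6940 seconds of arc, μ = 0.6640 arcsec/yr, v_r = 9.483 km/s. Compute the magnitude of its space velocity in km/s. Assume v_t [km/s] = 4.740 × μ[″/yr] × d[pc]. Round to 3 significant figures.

d = 1/p = 1/0.6940″ = 1.4409 pc.
v_t = 4.740 μ d = 4.740 × 0.6640 × 1.4409 = 4.535 km/s.
v = √(v_r² + v_t²) = √(9.483² + 4.535²) = √110.494 = 10.512 km/s.

10.5 km/s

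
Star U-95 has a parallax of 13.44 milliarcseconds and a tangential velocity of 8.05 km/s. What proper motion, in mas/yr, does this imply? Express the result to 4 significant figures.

22.83 mas/yr

d = 1/p = 1/0.01344″ = 74.405 pc.
μ = v_t / (4.74 d) = 8.05 / (4.74 × 74.405) = 8.05 / 352.68 = 0.022825 ″/yr = 22.825 mas/yr.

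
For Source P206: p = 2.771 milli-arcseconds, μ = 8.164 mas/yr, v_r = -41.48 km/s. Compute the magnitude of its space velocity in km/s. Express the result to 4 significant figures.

d = 1/p = 1/0.002771″ = 360.88 pc.
μ = 8.164 mas/yr = 0.008164 ″/yr.
v_t = 4.740 μ d = 4.740 × 0.008164 × 360.88 = 13.965 km/s.
v = √(v_r² + v_t²) = √((-41.48)² + 13.965²) = √1915.61 = 43.768 km/s.

43.77 km/s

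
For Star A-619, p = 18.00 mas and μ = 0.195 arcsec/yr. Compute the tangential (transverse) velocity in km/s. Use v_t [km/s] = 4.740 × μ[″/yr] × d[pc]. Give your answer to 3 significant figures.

51.4 km/s

d = 1/p = 1/0.01800″ = 55.556 pc.
v_t = 4.74 × μ × d = 4.74 × 0.195 × 55.556 = 51.35 km/s.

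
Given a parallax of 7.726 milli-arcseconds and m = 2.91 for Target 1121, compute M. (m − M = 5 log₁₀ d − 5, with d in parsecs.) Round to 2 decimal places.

d = 1/p = 1/0.007726″ = 129.43 pc.
m − M = 5 log₁₀(129.43) − 5 = 10.5602 − 5 = 5.5602.
M = m − (m − M) = 2.91 − 5.5602 = -2.65.

M = -2.65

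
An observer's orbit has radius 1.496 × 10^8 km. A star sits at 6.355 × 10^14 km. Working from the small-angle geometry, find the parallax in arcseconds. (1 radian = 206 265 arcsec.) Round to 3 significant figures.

θ ≈ B/d = (1.496 × 10^8) / (6.355 × 10^14) = 2.3541 × 10^-7 rad.
In arcseconds: 2.3541 × 10^-7 × 206265 = 0.048557″.

0.0486 arcsec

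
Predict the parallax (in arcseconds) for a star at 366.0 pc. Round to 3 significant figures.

p = 1/d = 1/366 = 0.0027322 arcsec.

0.00273 arcsec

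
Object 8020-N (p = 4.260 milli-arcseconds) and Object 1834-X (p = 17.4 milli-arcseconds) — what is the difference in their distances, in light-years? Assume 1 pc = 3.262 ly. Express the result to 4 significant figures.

578.3 ly

d_A = 1/0.004260″ = 234.74 pc; d_B = 1/0.01740″ = 57.471 pc.
|d_B − d_A| = |57.471 − 234.74| = 177.27 pc = 177.27 × 3.262 ly = 578.25 ly.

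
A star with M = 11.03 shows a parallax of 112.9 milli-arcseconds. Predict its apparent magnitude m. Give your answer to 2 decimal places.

m = 10.77

d = 1/p = 1/0.1129″ = 8.8574 pc.
m − M = 5 log₁₀ d − 5 = 5 log₁₀(8.8574) − 5 = 4.7365 − 5 = -0.2635.
m = M + (m − M) = 11.03 + (-0.2635) = 10.77.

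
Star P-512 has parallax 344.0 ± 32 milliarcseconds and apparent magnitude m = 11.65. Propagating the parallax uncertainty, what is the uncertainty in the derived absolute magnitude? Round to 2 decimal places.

M = m − 5 log₁₀ d + 5 = m + 5 log₁₀ p + 5, so ∂M/∂p = 5/(p ln 10).
σ_M = (5/ln 10) · (σ_p/p) = 2.1715 × 32/344.0 = 2.1715 × 0.093023 = 0.202.

σ_M = 0.20 mag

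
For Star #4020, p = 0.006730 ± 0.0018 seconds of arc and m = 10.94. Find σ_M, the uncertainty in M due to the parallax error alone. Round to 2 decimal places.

σ_M = 0.58 mag

M = m − 5 log₁₀ d + 5 = m + 5 log₁₀ p + 5, so ∂M/∂p = 5/(p ln 10).
σ_M = (5/ln 10) · (σ_p/p) = 2.1715 × 0.0018/0.006730 = 2.1715 × 0.26746 = 0.58079.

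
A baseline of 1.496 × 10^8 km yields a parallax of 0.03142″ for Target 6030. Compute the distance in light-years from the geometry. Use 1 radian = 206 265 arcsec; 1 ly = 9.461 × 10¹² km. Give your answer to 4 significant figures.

θ = 0.03142″ = 0.03142/206265 = 1.5233 × 10^-7 rad.
d = B/θ = (1.496 × 10^8) / (1.5233 × 10^-7) = 9.8208 × 10^14 km = (9.8208 × 10^14) / (9.461 × 10^12) ly = 103.8 ly.

103.8 ly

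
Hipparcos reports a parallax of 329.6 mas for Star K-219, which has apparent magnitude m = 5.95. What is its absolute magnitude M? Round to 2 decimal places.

d = 1/p = 1/0.3296″ = 3.034 pc.
m − M = 5 log₁₀(3.034) − 5 = 2.4101 − 5 = -2.5899.
M = m − (m − M) = 5.95 − (-2.5899) = 8.54.

M = 8.54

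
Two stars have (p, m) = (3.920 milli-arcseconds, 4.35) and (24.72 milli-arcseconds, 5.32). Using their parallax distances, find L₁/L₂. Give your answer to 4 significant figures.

d₁ = 1/p₁ = 1/0.003920″ = 255.1 pc; d₂ = 1/p₂ = 1/0.02472″ = 40.453 pc.
M₁ = m₁ − 5 log₁₀ d₁ + 5 = 4.35 − 12.0336 + 5 = -2.6836.
M₂ = 5.32 − 8.0348 + 5 = 2.2852.
L₁/L₂ = 10^(0.4(M₂ − M₁)) = 10^(0.4 × 4.9688) = 10^1.98752 = 97.167.

L₁/L₂ = 97.17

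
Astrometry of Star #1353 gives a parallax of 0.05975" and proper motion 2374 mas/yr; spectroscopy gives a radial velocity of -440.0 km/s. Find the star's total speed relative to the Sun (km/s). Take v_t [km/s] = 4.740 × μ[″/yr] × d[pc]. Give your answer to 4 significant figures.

d = 1/p = 1/0.05975″ = 16.736 pc.
μ = 2374 mas/yr = 2.374 ″/yr.
v_t = 4.740 μ d = 4.740 × 2.374 × 16.736 = 188.33 km/s.
v = √(v_r² + v_t²) = √((-440.0)² + 188.33²) = √229068 = 478.61 km/s.

478.6 km/s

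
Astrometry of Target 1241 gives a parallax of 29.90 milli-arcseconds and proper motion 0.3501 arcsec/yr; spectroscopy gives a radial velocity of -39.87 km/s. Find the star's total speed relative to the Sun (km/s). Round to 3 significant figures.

d = 1/p = 1/0.02990″ = 33.445 pc.
v_t = 4.740 μ d = 4.740 × 0.3501 × 33.445 = 55.501 km/s.
v = √(v_r² + v_t²) = √((-39.87)² + 55.501²) = √4669.98 = 68.337 km/s.

68.3 km/s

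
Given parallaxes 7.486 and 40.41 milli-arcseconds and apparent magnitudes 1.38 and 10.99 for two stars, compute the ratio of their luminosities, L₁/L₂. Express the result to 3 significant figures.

d₁ = 1/p₁ = 1/0.007486″ = 133.58 pc; d₂ = 1/p₂ = 1/0.04041″ = 24.746 pc.
M₁ = m₁ − 5 log₁₀ d₁ + 5 = 1.38 − 10.6287 + 5 = -4.2487.
M₂ = 10.99 − 6.9675 + 5 = 9.0225.
L₁/L₂ = 10^(0.4(M₂ − M₁)) = 10^(0.4 × 13.2712) = 10^5.30848 = 2.0346 × 10^5.

L₁/L₂ = 203000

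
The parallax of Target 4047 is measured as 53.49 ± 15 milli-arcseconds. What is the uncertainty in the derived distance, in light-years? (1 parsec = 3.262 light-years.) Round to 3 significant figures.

d = 1/p, so σ_d = σ_p / p².
σ_d = 0.0150 / (0.05349)² = 0.0150 / 0.0028612 = 5.2426 pc = 5.2426 × 3.262 ly = 17.101 ly.

17.1 ly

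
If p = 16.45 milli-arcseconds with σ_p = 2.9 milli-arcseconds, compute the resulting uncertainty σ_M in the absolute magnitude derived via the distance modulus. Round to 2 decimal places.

σ_M = 0.38 mag

M = m − 5 log₁₀ d + 5 = m + 5 log₁₀ p + 5, so ∂M/∂p = 5/(p ln 10).
σ_M = (5/ln 10) · (σ_p/p) = 2.1715 × 2.9/16.45 = 2.1715 × 0.17629 = 0.38281.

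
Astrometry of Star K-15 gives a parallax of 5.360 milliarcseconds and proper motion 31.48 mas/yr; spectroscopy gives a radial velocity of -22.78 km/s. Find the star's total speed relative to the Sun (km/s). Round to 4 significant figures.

d = 1/p = 1/0.005360″ = 186.57 pc.
μ = 31.48 mas/yr = 0.03148 ″/yr.
v_t = 4.740 μ d = 4.740 × 0.03148 × 186.57 = 27.839 km/s.
v = √(v_r² + v_t²) = √((-22.78)² + 27.839²) = √1293.94 = 35.971 km/s.

35.97 km/s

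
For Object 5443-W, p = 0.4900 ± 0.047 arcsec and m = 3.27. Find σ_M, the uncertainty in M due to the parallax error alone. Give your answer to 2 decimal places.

M = m − 5 log₁₀ d + 5 = m + 5 log₁₀ p + 5, so ∂M/∂p = 5/(p ln 10).
σ_M = (5/ln 10) · (σ_p/p) = 2.1715 × 0.047/0.4900 = 2.1715 × 0.095918 = 0.20829.

σ_M = 0.21 mag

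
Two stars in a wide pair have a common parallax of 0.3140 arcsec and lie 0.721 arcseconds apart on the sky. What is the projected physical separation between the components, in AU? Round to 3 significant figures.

2.30 AU

d = 1/p = 1/0.3140″ = 3.1847 pc.
At distance d (pc), an angle of θ arcsec spans θ·d AU: s = 0.721 × 3.1847 = 2.2962 AU.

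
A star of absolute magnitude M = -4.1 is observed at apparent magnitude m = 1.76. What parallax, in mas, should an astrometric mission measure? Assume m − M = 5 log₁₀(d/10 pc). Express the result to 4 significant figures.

m − M = 1.76 − (-4.1) = 5.86.
d = 10^((m−M)/5 + 1) = 10^2.172 = 148.59 pc.
p = 1/d = 1/148.59 = 0.0067299 arcsec = 6.7299 mas.

6.730 mas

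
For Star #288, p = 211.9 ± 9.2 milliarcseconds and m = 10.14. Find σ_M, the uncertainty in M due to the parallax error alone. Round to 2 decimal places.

σ_M = 0.09 mag

M = m − 5 log₁₀ d + 5 = m + 5 log₁₀ p + 5, so ∂M/∂p = 5/(p ln 10).
σ_M = (5/ln 10) · (σ_p/p) = 2.1715 × 9.2/211.9 = 2.1715 × 0.043417 = 0.09428.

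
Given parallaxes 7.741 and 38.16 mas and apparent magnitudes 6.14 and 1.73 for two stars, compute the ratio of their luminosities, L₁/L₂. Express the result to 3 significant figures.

L₁/L₂ = 0.418

d₁ = 1/p₁ = 1/0.007741″ = 129.18 pc; d₂ = 1/p₂ = 1/0.03816″ = 26.205 pc.
M₁ = m₁ − 5 log₁₀ d₁ + 5 = 6.14 − 10.5560 + 5 = 0.5840.
M₂ = 1.73 − 7.0919 + 5 = -0.3619.
L₁/L₂ = 10^(0.4(M₂ − M₁)) = 10^(0.4 × (-0.9459)) = 10^(-0.37836) = 0.41845.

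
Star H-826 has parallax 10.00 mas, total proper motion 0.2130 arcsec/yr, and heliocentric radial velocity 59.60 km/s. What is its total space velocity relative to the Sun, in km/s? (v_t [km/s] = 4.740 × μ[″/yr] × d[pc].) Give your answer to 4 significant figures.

d = 1/p = 1/0.01000″ = 100 pc.
v_t = 4.740 μ d = 4.740 × 0.2130 × 100 = 100.96 km/s.
v = √(v_r² + v_t²) = √(59.60² + 100.96²) = √13745.1 = 117.24 km/s.

117.2 km/s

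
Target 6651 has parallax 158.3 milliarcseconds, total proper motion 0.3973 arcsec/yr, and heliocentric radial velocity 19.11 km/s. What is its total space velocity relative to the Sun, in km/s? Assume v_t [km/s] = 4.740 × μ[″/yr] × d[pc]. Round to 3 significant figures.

d = 1/p = 1/0.1583″ = 6.3171 pc.
v_t = 4.740 μ d = 4.740 × 0.3973 × 6.3171 = 11.896 km/s.
v = √(v_r² + v_t²) = √(19.11² + 11.896²) = √506.707 = 22.51 km/s.

22.5 km/s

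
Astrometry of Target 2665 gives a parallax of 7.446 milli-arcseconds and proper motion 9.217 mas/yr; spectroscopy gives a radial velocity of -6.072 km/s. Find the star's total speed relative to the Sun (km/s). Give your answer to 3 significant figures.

8.44 km/s

d = 1/p = 1/0.007446″ = 134.3 pc.
μ = 9.217 mas/yr = 0.009217 ″/yr.
v_t = 4.740 μ d = 4.740 × 0.009217 × 134.3 = 5.8674 km/s.
v = √(v_r² + v_t²) = √((-6.072)² + 5.8674²) = √71.2956 = 8.4437 km/s.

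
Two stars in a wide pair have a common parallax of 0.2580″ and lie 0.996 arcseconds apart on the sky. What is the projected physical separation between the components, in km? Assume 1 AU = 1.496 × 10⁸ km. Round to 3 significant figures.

5.78 × 10^8 km

d = 1/p = 1/0.2580″ = 3.876 pc.
At distance d (pc), an angle of θ arcsec spans θ·d AU: s = 0.996 × 3.876 = 3.8605 AU.
= 3.8605 × 1.496 × 10⁸ km = 5.7753 × 10^8 km.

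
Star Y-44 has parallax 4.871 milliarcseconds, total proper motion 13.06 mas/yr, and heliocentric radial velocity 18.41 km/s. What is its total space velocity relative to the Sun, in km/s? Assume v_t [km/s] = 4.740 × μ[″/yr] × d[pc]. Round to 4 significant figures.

22.37 km/s

d = 1/p = 1/0.004871″ = 205.3 pc.
μ = 13.06 mas/yr = 0.01306 ″/yr.
v_t = 4.740 μ d = 4.740 × 0.01306 × 205.3 = 12.709 km/s.
v = √(v_r² + v_t²) = √(18.41² + 12.709²) = √500.447 = 22.371 km/s.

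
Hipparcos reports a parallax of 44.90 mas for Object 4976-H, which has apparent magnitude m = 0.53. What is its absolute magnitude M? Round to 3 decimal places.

d = 1/p = 1/0.04490″ = 22.272 pc.
m − M = 5 log₁₀(22.272) − 5 = 6.7388 − 5 = 1.7388.
M = m − (m − M) = 0.53 − 1.7388 = -1.209.

M = -1.209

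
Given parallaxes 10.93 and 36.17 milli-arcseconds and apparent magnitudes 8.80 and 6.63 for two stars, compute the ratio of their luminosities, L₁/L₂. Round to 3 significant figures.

d₁ = 1/p₁ = 1/0.01093″ = 91.491 pc; d₂ = 1/p₂ = 1/0.03617″ = 27.647 pc.
M₁ = m₁ − 5 log₁₀ d₁ + 5 = 8.80 − 9.8069 + 5 = 3.9931.
M₂ = 6.63 − 7.2082 + 5 = 4.4218.
L₁/L₂ = 10^(0.4(M₂ − M₁)) = 10^(0.4 × 0.4287) = 10^0.17148 = 1.4842.

L₁/L₂ = 1.48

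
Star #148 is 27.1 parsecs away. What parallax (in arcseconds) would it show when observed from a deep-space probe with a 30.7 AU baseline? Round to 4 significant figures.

p (arcsec) = B (AU) / d (pc).
p = 30.7 / 27.1 = 1.1328 arcsec.

1.133 arcsec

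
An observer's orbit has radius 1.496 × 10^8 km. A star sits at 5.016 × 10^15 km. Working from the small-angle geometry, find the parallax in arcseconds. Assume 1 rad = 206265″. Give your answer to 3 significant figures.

0.00615 arcsec

θ ≈ B/d = (1.496 × 10^8) / (5.016 × 10^15) = 2.9825 × 10^-8 rad.
In arcseconds: 2.9825 × 10^-8 × 206265 = 0.0061519″.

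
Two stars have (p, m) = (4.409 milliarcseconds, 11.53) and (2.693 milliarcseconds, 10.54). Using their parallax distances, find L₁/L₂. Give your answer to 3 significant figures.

d₁ = 1/p₁ = 1/0.004409″ = 226.81 pc; d₂ = 1/p₂ = 1/0.002693″ = 371.33 pc.
M₁ = m₁ − 5 log₁₀ d₁ + 5 = 11.53 − 11.7783 + 5 = 4.7517.
M₂ = 10.54 − 12.8488 + 5 = 2.6912.
L₁/L₂ = 10^(0.4(M₂ − M₁)) = 10^(0.4 × (-2.0605)) = 10^(-0.82420) = 0.1499.

L₁/L₂ = 0.150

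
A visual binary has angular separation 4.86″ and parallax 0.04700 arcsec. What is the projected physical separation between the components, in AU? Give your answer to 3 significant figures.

103 AU

d = 1/p = 1/0.04700″ = 21.277 pc.
At distance d (pc), an angle of θ arcsec spans θ·d AU: s = 4.86 × 21.277 = 103.41 AU.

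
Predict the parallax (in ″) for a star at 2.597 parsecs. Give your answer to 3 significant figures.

0.385 ″

p = 1/d = 1/2.597 = 0.38506 arcsec.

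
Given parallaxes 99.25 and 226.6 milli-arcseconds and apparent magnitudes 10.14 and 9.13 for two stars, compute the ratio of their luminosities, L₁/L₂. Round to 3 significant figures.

d₁ = 1/p₁ = 1/0.09925″ = 10.076 pc; d₂ = 1/p₂ = 1/0.2266″ = 4.4131 pc.
M₁ = m₁ − 5 log₁₀ d₁ + 5 = 10.14 − 5.0164 + 5 = 10.1236.
M₂ = 9.13 − 3.2237 + 5 = 10.9063.
L₁/L₂ = 10^(0.4(M₂ − M₁)) = 10^(0.4 × 0.7827) = 10^0.31308 = 2.0563.

L₁/L₂ = 2.06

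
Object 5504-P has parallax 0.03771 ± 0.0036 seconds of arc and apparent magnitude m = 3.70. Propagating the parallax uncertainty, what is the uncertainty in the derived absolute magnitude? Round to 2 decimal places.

M = m − 5 log₁₀ d + 5 = m + 5 log₁₀ p + 5, so ∂M/∂p = 5/(p ln 10).
σ_M = (5/ln 10) · (σ_p/p) = 2.1715 × 0.0036/0.03771 = 2.1715 × 0.095465 = 0.2073.

σ_M = 0.21 mag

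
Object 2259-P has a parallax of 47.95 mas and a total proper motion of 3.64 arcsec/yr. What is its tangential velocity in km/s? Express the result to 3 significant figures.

360 km/s

d = 1/p = 1/0.04795″ = 20.855 pc.
v_t = 4.74 × μ × d = 4.74 × 3.64 × 20.855 = 359.82 km/s.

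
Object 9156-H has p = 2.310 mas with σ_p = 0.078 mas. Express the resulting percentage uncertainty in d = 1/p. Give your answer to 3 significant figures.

For d = 1/p, |σ_d/d| = |σ_p/p|.
σ_p/p = 0.078 / 2.310 = 0.033766 = 3.3766%.

3.38%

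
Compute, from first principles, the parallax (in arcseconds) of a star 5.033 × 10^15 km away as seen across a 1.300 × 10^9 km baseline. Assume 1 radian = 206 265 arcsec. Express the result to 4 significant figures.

0.05328 arcsec

θ ≈ B/d = (1.300 × 10^9) / (5.033 × 10^15) = 2.5830 × 10^-7 rad.
In arcseconds: 2.5830 × 10^-7 × 206265 = 0.053278″.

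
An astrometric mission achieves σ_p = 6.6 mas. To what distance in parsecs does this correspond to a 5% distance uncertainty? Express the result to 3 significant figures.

σ_d/d = σ_p/p, so the condition is σ_p/p ≤ 0.05, i.e. p ≥ σ_p/0.05.
p_min = 6.6/0.05 = 132 mas = 0.132 arcsec.
d_max = 1/p_min = 1/0.132 = 7.5758 pc.

7.58 pc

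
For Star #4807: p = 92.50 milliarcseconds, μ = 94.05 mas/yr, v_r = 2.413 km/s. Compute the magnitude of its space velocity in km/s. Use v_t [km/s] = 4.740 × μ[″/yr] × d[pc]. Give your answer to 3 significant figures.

d = 1/p = 1/0.09250″ = 10.811 pc.
μ = 94.05 mas/yr = 0.09405 ″/yr.
v_t = 4.740 μ d = 4.740 × 0.09405 × 10.811 = 4.8195 km/s.
v = √(v_r² + v_t²) = √(2.413² + 4.8195²) = √29.0501 = 5.3898 km/s.

5.39 km/s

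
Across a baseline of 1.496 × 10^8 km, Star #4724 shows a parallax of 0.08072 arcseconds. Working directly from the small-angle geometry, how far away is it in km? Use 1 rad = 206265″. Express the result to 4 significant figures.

θ = 0.08072″ = 0.08072/206265 = 3.9134 × 10^-7 rad.
d = B/θ = (1.496 × 10^8) / (3.9134 × 10^-7) = 3.8228 × 10^14 km.

3.823 × 10^14 km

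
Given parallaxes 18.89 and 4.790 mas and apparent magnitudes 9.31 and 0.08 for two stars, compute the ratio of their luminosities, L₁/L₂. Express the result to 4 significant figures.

L₁/L₂ = 1.307 × 10^-5

d₁ = 1/p₁ = 1/0.01889″ = 52.938 pc; d₂ = 1/p₂ = 1/0.004790″ = 208.77 pc.
M₁ = m₁ − 5 log₁₀ d₁ + 5 = 9.31 − 8.6188 + 5 = 5.6912.
M₂ = 0.08 − 11.5983 + 5 = -6.5183.
L₁/L₂ = 10^(0.4(M₂ − M₁)) = 10^(0.4 × (-12.2095)) = 10^(-4.88380) = 0.000013068.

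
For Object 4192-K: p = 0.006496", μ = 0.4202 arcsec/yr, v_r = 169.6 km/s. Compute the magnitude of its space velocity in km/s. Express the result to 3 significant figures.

350 km/s

d = 1/p = 1/0.006496″ = 153.94 pc.
v_t = 4.740 μ d = 4.740 × 0.4202 × 153.94 = 306.61 km/s.
v = √(v_r² + v_t²) = √(169.6² + 306.61²) = √122774 = 350.39 km/s.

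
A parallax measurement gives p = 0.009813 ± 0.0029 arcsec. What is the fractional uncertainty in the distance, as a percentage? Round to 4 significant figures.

29.55%

For d = 1/p, |σ_d/d| = |σ_p/p|.
σ_p/p = 0.0029 / 0.009813 = 0.29553 = 29.553%.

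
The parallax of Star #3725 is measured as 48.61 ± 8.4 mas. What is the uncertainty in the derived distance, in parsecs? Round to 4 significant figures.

d = 1/p, so σ_d = σ_p / p².
σ_d = 0.00840 / (0.04861)² = 0.00840 / 0.0023629 = 3.555 pc.

3.555 pc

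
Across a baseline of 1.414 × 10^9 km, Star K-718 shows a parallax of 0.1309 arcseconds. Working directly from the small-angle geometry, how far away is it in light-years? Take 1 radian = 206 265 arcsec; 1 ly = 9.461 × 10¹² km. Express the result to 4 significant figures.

θ = 0.1309″ = 0.1309/206265 = 6.3462 × 10^-7 rad.
d = B/θ = (1.414 × 10^9) / (6.3462 × 10^-7) = 2.2281 × 10^15 km = (2.2281 × 10^15) / (9.461 × 10^12) ly = 235.5 ly.

235.5 ly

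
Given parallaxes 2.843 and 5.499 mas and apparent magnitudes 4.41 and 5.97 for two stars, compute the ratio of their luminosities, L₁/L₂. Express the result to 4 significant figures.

L₁/L₂ = 15.74

d₁ = 1/p₁ = 1/0.002843″ = 351.74 pc; d₂ = 1/p₂ = 1/0.005499″ = 181.85 pc.
M₁ = m₁ − 5 log₁₀ d₁ + 5 = 4.41 − 12.7311 + 5 = -3.3211.
M₂ = 5.97 − 11.2986 + 5 = -0.3286.
L₁/L₂ = 10^(0.4(M₂ − M₁)) = 10^(0.4 × 2.9925) = 10^1.19700 = 15.74.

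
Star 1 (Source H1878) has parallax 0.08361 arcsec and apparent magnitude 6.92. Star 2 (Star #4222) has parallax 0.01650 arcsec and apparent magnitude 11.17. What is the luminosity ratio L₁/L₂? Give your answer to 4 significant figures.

L₁/L₂ = 1.952

d₁ = 1/p₁ = 1/0.08361″ = 11.96 pc; d₂ = 1/p₂ = 1/0.01650″ = 60.606 pc.
M₁ = m₁ − 5 log₁₀ d₁ + 5 = 6.92 − 5.3887 + 5 = 6.5313.
M₂ = 11.17 − 8.9126 + 5 = 7.2574.
L₁/L₂ = 10^(0.4(M₂ − M₁)) = 10^(0.4 × 0.7261) = 10^0.29044 = 1.9518.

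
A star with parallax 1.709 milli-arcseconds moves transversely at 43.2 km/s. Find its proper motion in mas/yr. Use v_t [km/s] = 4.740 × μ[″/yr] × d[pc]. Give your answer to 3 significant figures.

d = 1/p = 1/0.001709″ = 585.14 pc.
μ = v_t / (4.74 d) = 43.2 / (4.74 × 585.14) = 43.2 / 2773.6 = 0.015575 ″/yr = 15.575 mas/yr.

15.6 mas/yr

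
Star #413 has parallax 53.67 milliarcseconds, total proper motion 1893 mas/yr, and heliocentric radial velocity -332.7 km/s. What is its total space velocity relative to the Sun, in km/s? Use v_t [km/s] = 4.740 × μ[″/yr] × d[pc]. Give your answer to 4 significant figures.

d = 1/p = 1/0.05367″ = 18.632 pc.
μ = 1893 mas/yr = 1.893 ″/yr.
v_t = 4.740 μ d = 4.740 × 1.893 × 18.632 = 167.18 km/s.
v = √(v_r² + v_t²) = √((-332.7)² + 167.18²) = √138638 = 372.34 km/s.

372.3 km/s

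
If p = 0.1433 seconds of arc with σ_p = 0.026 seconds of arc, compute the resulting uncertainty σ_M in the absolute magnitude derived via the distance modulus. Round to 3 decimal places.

M = m − 5 log₁₀ d + 5 = m + 5 log₁₀ p + 5, so ∂M/∂p = 5/(p ln 10).
σ_M = (5/ln 10) · (σ_p/p) = 2.1715 × 0.026/0.1433 = 2.1715 × 0.18144 = 0.394.

σ_M = 0.394 mag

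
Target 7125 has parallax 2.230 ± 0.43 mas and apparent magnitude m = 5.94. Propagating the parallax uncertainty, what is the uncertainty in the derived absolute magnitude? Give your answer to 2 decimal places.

σ_M = 0.42 mag

M = m − 5 log₁₀ d + 5 = m + 5 log₁₀ p + 5, so ∂M/∂p = 5/(p ln 10).
σ_M = (5/ln 10) · (σ_p/p) = 2.1715 × 0.43/2.230 = 2.1715 × 0.19283 = 0.41873.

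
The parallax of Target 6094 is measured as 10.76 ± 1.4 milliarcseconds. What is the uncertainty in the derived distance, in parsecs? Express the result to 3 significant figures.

d = 1/p, so σ_d = σ_p / p².
σ_d = 0.00140 / (0.01076)² = 0.00140 / 0.00011578 = 12.092 pc.

12.1 pc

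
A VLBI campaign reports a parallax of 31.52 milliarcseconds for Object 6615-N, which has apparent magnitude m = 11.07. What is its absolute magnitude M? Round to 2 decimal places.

M = 8.56

d = 1/p = 1/0.03152″ = 31.726 pc.
m − M = 5 log₁₀(31.726) − 5 = 7.5071 − 5 = 2.5071.
M = m − (m − M) = 11.07 − 2.5071 = 8.56.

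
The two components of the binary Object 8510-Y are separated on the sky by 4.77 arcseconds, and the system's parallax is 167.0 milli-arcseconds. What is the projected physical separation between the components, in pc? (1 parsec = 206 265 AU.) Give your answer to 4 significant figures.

d = 1/p = 1/0.1670″ = 5.988 pc.
At distance d (pc), an angle of θ arcsec spans θ·d AU: s = 4.77 × 5.988 = 28.563 AU.
= 28.563 / 206265 = 0.00013848 pc.

0.0001385 pc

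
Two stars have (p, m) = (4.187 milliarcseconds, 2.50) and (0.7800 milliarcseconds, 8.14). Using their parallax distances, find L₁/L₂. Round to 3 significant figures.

L₁/L₂ = 6.26

d₁ = 1/p₁ = 1/0.004187″ = 238.83 pc; d₂ = 1/p₂ = 1/0.0007800″ = 1282.1 pc.
M₁ = m₁ − 5 log₁₀ d₁ + 5 = 2.50 − 11.8904 + 5 = -4.3904.
M₂ = 8.14 − 15.5396 + 5 = -2.3996.
L₁/L₂ = 10^(0.4(M₂ − M₁)) = 10^(0.4 × 1.9908) = 10^0.79632 = 6.2563.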